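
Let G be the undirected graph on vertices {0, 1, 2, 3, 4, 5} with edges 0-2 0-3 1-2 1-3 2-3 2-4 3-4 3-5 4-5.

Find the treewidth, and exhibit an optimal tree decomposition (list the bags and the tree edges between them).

Each bag holds 3 vertices, so the decomposition has width 2, which upper-bounds the treewidth. For the lower bound, the 3 vertices {0, 2, 3} are pairwise adjacent, and any tree decomposition puts a clique entirely inside one bag — forcing width ≥ 2. Combining the bounds, tw(G) = 2.

Treewidth 2.
One optimal decomposition is:
Bags: B1 = {3, 4, 5}  B2 = {2, 3, 4}  B3 = {1, 2, 3}  B4 = {0, 2, 3}
Tree: B1–B2, B2–B3, B3–B4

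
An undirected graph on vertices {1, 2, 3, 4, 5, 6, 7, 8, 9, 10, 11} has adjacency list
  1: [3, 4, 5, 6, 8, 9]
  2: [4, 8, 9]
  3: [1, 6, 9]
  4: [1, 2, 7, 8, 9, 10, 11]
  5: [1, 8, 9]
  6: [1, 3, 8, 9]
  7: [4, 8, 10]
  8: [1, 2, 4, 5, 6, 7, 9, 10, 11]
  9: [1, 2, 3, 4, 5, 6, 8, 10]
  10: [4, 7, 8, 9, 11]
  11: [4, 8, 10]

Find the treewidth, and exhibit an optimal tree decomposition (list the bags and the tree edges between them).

The largest bag has 4 vertices, giving width 3; this decomposition certifies tw(G) ≤ 3. On the other hand G contains the 4-clique {1, 4, 8, 9}. A clique must lie in a single bag of any decomposition, so no decomposition can have width below 3. Combining the bounds, tw(G) = 3.

Treewidth 3.
One optimal decomposition is:
Bags: B1 = {4, 8, 9, 10}  B2 = {1, 4, 8, 9}  B3 = {1, 6, 8, 9}  B4 = {4, 7, 8, 10}  B5 = {1, 5, 8, 9}  B6 = {1, 3, 6, 9}  B7 = {4, 8, 10, 11}  B8 = {2, 4, 8, 9}
Tree: B1–B2, B2–B3, B1–B4, B3–B5, B3–B6, B4–B7, B1–B8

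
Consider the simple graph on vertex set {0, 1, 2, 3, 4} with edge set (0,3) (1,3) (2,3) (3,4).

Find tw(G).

1

A width-1 tree decomposition is:
Bags: B1 = {1, 3}  B2 = {3, 4}  B3 = {0, 3}  B4 = {2, 3}
Tree: B1–B2, B1–B3, B3–B4
The largest bag has 2 vertices, giving width 1; this decomposition certifies tw(G) ≤ 1. G has an edge, so its treewidth is at least 1. Therefore the treewidth is 1.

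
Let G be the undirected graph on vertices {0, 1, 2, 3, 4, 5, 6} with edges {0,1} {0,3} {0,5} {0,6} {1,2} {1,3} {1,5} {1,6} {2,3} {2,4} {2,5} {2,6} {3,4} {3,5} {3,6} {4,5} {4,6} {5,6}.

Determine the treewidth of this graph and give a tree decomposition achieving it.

Treewidth 4.
One optimal decomposition is:
Bags: B1 = {1, 2, 3, 5, 6}  B2 = {2, 3, 4, 5, 6}  B3 = {0, 1, 3, 5, 6}
Tree: B1–B2, B1–B3

The largest bag has 5 vertices, giving width 4; this decomposition certifies tw(G) ≤ 4. On the other hand G contains the 5-clique {0, 1, 3, 5, 6}. A clique must lie in a single bag of any decomposition, so no decomposition can have width below 4. Therefore the treewidth is 4.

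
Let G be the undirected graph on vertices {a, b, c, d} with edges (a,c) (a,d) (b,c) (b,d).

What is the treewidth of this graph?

2

A width-2 tree decomposition is:
Bags: B1 = {a, c, d}  B2 = {b, c, d}
Tree: B1–B2
The largest bag has 3 vertices, giving width 2; this decomposition certifies tw(G) ≤ 2. For the lower bound, G contains the cycle c–a–d–b–c, so G is not a forest; only forests have treewidth ≤ 1, hence tw(G) ≥ 2. Hence tw(G) = 2 exactly.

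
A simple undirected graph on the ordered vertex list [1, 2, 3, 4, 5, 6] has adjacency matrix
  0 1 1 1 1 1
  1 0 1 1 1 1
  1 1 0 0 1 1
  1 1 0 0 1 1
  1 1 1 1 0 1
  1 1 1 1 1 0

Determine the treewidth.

A width-4 tree decomposition is:
Bags: B1 = {1, 2, 3, 5, 6}  B2 = {1, 2, 4, 5, 6}
Tree: B1–B2
Each bag holds 5 vertices, so the decomposition has width 4, which upper-bounds the treewidth. On the other hand G contains the 5-clique {1, 2, 3, 5, 6}. A clique must lie in a single bag of any decomposition, so no decomposition can have width below 4. Therefore the treewidth is 4.

4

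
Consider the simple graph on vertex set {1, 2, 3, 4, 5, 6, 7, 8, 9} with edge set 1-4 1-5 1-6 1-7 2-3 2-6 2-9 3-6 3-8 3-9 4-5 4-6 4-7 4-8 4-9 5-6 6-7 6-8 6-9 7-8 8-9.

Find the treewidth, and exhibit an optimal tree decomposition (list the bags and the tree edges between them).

Treewidth 3.
Bags: B1 = {4, 6, 8, 9}  B2 = {3, 6, 8, 9}  B3 = {4, 6, 7, 8}  B4 = {1, 4, 6, 7}  B5 = {1, 4, 5, 6}  B6 = {2, 3, 6, 9}
Tree: B1–B2, B1–B3, B3–B4, B4–B5, B2–B6

The largest bag has 4 vertices, giving width 3; this decomposition certifies tw(G) ≤ 3. On the other hand G contains the 4-clique {2, 3, 6, 9}. A clique must lie in a single bag of any decomposition, so no decomposition can have width below 3. Therefore the treewidth is 3.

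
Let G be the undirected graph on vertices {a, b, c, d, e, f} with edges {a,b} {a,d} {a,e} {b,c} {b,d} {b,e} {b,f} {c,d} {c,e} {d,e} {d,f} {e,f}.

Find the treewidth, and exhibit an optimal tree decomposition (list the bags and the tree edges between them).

Treewidth 3.
One such decomposition:
Bags: B1 = {b, c, d, e}  B2 = {b, d, e, f}  B3 = {a, b, d, e}
Tree: B1–B2, B1–B3

Every bag has size at most 4, so the width is 4 − 1 = 3 and tw(G) ≤ 3. For the lower bound, the 4 vertices {a, b, d, e} are pairwise adjacent, and any tree decomposition puts a clique entirely inside one bag — forcing width ≥ 3. Hence tw(G) = 3 exactly.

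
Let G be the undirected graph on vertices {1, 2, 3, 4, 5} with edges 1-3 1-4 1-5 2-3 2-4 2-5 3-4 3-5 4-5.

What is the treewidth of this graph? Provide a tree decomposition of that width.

Each bag holds 4 vertices, so the decomposition has width 3, which upper-bounds the treewidth. On the other hand G contains the 4-clique {1, 3, 4, 5}. A clique must lie in a single bag of any decomposition, so no decomposition can have width below 3. Hence tw(G) = 3 exactly.

Treewidth 3.
One such decomposition:
Bags: B1 = {1, 3, 4, 5}  B2 = {2, 3, 4, 5}
Tree: B1–B2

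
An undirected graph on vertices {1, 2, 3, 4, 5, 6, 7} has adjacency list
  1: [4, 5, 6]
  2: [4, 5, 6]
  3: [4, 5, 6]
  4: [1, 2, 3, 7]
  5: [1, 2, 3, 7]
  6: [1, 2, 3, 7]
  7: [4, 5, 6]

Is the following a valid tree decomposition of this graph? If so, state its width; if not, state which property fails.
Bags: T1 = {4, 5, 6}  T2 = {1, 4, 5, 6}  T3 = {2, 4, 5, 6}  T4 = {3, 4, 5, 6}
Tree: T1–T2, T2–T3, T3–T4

A tree decomposition must satisfy three properties: every vertex lies in some bag; for every edge, both endpoints lie together in some bag; and for every vertex, the bags containing it form a connected subtree. Here vertex 7 appears in no bag, so the decomposition is invalid.

No — vertex 7 appears in no bag.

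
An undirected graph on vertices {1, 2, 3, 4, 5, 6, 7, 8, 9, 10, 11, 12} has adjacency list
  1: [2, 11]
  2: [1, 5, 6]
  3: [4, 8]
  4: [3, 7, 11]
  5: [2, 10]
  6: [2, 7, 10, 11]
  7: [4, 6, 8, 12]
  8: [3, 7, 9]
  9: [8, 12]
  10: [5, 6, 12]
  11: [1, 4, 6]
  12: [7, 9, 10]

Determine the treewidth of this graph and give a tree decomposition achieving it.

Treewidth 3.
One optimal decomposition is:
Bags: B1 = {1, 2, 5, 11}  B2 = {2, 5, 6, 11}  B3 = {5, 6, 10, 11}  B4 = {4, 6, 10, 11}  B5 = {4, 6, 7, 10}  B6 = {4, 7, 10, 12}  B7 = {3, 4, 7, 12}  B8 = {3, 7, 8, 12}  B9 = {3, 8, 9, 12}
Tree: B1–B2, B2–B3, B3–B4, B4–B5, B5–B6, B6–B7, B7–B8, B8–B9

Each bag holds 4 vertices, so the decomposition has width 3, which upper-bounds the treewidth. For the lower bound: the 4 vertex sets {1,2,5}, {11}, {6}, {4,7,10,12} are disjoint, each induces a connected subgraph, and every pair is joined by at least one edge of G. Contracting each set to a single vertex therefore yields K_{4} as a minor, and since treewidth is minor-monotone, tw(G) ≥ tw(K_{4}) = 3. The upper and lower bounds meet at 3, so that is the treewidth.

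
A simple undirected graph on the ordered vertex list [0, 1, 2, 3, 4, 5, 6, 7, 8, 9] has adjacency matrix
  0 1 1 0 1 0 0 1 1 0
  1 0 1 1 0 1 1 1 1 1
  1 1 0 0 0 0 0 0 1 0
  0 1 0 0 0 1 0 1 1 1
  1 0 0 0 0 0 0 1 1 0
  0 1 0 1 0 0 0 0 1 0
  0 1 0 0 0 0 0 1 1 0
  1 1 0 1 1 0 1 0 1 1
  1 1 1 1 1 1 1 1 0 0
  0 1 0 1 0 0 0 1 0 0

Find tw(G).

A width-3 tree decomposition is:
Bags: B1 = {1, 6, 7, 8}  B2 = {1, 3, 7, 8}  B3 = {0, 1, 7, 8}  B4 = {0, 4, 7, 8}  B5 = {0, 1, 2, 8}  B6 = {1, 3, 5, 8}  B7 = {1, 3, 7, 9}
Tree: B1–B2, B1–B3, B3–B4, B3–B5, B2–B6, B2–B7
The largest bag has 4 vertices, giving width 3; this decomposition certifies tw(G) ≤ 3. Conversely, {0, 1, 2, 8} is a clique of size 4, and the vertices of any clique must share a bag in every tree decomposition; so some bag has ≥ 4 vertices and tw(G) ≥ 3. Combining the bounds, tw(G) = 3.

3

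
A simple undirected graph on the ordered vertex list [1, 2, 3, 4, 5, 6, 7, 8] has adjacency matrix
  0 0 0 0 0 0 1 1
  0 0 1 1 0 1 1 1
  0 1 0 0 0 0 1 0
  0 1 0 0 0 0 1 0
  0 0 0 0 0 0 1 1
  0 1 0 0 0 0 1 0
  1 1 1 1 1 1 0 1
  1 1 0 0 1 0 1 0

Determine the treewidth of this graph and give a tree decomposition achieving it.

Treewidth 2.
One such decomposition:
Bags: B1 = {5, 7, 8}  B2 = {2, 7, 8}  B3 = {2, 6, 7}  B4 = {2, 4, 7}  B5 = {1, 7, 8}  B6 = {2, 3, 7}
Tree: B1–B2, B2–B3, B2–B4, B1–B5, B4–B6

Each bag holds 3 vertices, so the decomposition has width 2, which upper-bounds the treewidth. Conversely, {1, 7, 8} is a clique of size 3, and the vertices of any clique must share a bag in every tree decomposition; so some bag has ≥ 3 vertices and tw(G) ≥ 2. Combining the bounds, tw(G) = 2.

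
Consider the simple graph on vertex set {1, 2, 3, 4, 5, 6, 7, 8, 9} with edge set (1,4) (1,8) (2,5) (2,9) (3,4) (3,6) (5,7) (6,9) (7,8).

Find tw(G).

A width-2 tree decomposition is:
Bags: B1 = {2, 5, 9}  B2 = {5, 7, 9}  B3 = {7, 8, 9}  B4 = {1, 8, 9}  B5 = {1, 4, 9}  B6 = {3, 4, 9}  B7 = {3, 6, 9}
Tree: B1–B2, B2–B3, B3–B4, B4–B5, B5–B6, B6–B7
Each bag holds 3 vertices, so the decomposition has width 2, which upper-bounds the treewidth. For the lower bound, G contains the cycle 9–2–5–7–8–1–4–3–6–9, so G is not a forest; only forests have treewidth ≤ 1, hence tw(G) ≥ 2. Combining the bounds, tw(G) = 2.

2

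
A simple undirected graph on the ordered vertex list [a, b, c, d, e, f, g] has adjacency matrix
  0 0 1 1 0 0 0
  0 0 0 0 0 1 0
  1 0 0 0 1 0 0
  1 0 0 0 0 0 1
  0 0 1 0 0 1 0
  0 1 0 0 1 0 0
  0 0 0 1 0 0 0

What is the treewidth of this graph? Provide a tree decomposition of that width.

Treewidth 1.
Bags: B1 = {b, f}  B2 = {e, f}  B3 = {c, e}  B4 = {a, c}  B5 = {a, d}  B6 = {d, g}
Tree: B1–B2, B2–B3, B3–B4, B4–B5, B5–B6

Every bag has size at most 2, so the width is 2 − 1 = 1 and tw(G) ≤ 1. Any graph with an edge has treewidth ≥ 1, and G has the edge b–f. The upper and lower bounds meet at 1, so that is the treewidth.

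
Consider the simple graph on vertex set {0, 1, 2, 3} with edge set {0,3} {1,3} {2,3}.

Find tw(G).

1

A width-1 tree decomposition is:
Bags: B1 = {2, 3}  B2 = {1, 3}  B3 = {0, 3}
Tree: B1–B2, B2–B3
Every bag has size at most 2, so the width is 2 − 1 = 1 and tw(G) ≤ 1. G has an edge, so its treewidth is at least 1. Therefore the treewidth is 1.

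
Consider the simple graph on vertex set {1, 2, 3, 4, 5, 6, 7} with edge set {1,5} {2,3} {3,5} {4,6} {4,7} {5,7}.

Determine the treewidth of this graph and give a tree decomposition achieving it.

Treewidth 1.
One optimal decomposition is:
Bags: B1 = {5, 7}  B2 = {3, 5}  B3 = {4, 7}  B4 = {4, 6}  B5 = {1, 5}  B6 = {2, 3}
Tree: B1–B2, B1–B3, B3–B4, B1–B5, B2–B6

Each bag holds 2 vertices, so the decomposition has width 1, which upper-bounds the treewidth. Since G has at least one edge (e.g. 7–5), it is not an edgeless graph, so tw(G) ≥ 1. Therefore the treewidth is 1.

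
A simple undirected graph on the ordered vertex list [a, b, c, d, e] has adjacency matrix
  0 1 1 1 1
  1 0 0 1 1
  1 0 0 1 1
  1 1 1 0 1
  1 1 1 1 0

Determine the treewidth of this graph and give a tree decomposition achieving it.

Treewidth 3.
Bags: B1 = {a, c, d, e}  B2 = {a, b, d, e}
Tree: B1–B2

The largest bag has 4 vertices, giving width 3; this decomposition certifies tw(G) ≤ 3. On the other hand G contains the 4-clique {a, c, d, e}. A clique must lie in a single bag of any decomposition, so no decomposition can have width below 3. Combining the bounds, tw(G) = 3.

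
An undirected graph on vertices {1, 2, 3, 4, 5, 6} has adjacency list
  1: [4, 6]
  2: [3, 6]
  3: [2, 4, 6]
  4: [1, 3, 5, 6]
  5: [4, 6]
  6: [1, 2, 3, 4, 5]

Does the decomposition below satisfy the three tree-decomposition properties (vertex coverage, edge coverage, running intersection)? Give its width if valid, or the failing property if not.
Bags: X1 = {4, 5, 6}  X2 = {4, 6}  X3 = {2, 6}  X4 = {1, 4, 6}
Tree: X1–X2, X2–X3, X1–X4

No — vertex 3 appears in no bag.

A tree decomposition must satisfy three properties: every vertex lies in some bag; for every edge, both endpoints lie together in some bag; and for every vertex, the bags containing it form a connected subtree. Here vertex 3 appears in no bag, so the decomposition is invalid.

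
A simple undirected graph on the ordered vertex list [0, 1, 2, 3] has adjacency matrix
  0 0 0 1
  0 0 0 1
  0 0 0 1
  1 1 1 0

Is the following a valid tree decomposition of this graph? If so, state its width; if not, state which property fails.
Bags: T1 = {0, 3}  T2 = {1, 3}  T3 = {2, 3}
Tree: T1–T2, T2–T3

Yes; width 1.

Vertex coverage: the bags together contain {0, 1, 2, 3}, the full vertex set. Edge coverage: each edge of G has both endpoints in at least one bag. Running intersection: for every vertex, the bags containing it form a connected subtree. All three properties hold, so this is a valid tree decomposition of width max|bag| − 1 = 1, and hence tw(G) ≤ 1.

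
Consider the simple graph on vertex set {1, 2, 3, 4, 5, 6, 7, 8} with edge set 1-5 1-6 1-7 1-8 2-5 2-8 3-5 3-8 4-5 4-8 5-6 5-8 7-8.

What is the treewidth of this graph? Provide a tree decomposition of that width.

Treewidth 2.
Bags: B1 = {2, 5, 8}  B2 = {3, 5, 8}  B3 = {1, 5, 8}  B4 = {1, 5, 6}  B5 = {4, 5, 8}  B6 = {1, 7, 8}
Tree: B1–B2, B2–B3, B3–B4, B1–B5, B3–B6

The largest bag has 3 vertices, giving width 2; this decomposition certifies tw(G) ≤ 2. Conversely, {1, 5, 8} is a clique of size 3, and the vertices of any clique must share a bag in every tree decomposition; so some bag has ≥ 3 vertices and tw(G) ≥ 2. Therefore the treewidth is 2.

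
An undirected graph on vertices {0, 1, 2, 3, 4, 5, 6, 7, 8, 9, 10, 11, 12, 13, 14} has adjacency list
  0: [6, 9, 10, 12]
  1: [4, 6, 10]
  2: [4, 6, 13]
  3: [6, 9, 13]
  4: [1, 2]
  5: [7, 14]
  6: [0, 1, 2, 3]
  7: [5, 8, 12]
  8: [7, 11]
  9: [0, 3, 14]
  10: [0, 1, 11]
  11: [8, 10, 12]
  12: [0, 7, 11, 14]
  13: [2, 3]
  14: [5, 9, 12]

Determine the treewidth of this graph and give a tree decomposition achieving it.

The largest bag has 4 vertices, giving width 3; this decomposition certifies tw(G) ≤ 3. For the lower bound: the 4 vertex sets {5,7,8}, {11}, {12}, {0,9,10,14} are disjoint, each induces a connected subgraph, and every pair is joined by at least one edge of G. Contracting each set to a single vertex therefore yields K_{4} as a minor, and since treewidth is minor-monotone, tw(G) ≥ tw(K_{4}) = 3. Therefore the treewidth is 3.

Treewidth 3.
Bags: B1 = {5, 7, 8, 11}  B2 = {5, 7, 11, 12}  B3 = {5, 11, 12, 14}  B4 = {10, 11, 12, 14}  B5 = {0, 10, 12, 14}  B6 = {0, 9, 10, 14}  B7 = {0, 1, 9, 10}  B8 = {0, 1, 6, 9}  B9 = {1, 3, 6, 9}  B10 = {1, 3, 4, 6}  B11 = {2, 3, 4, 6}  B12 = {2, 3, 4, 13}
Tree: B1–B2, B2–B3, B3–B4, B4–B5, B5–B6, B6–B7, B7–B8, B8–B9, B9–B10, B10–B11, B11–B12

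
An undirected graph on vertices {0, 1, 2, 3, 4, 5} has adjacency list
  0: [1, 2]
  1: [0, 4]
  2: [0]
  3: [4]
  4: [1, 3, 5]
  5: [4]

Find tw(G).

A width-1 tree decomposition is:
Bags: B1 = {0, 2}  B2 = {0, 1}  B3 = {1, 4}  B4 = {3, 4}  B5 = {4, 5}
Tree: B1–B2, B2–B3, B3–B4, B4–B5
Every bag has size at most 2, so the width is 2 − 1 = 1 and tw(G) ≤ 1. Since G has at least one edge (e.g. 2–0), it is not an edgeless graph, so tw(G) ≥ 1. Combining the bounds, tw(G) = 1.

1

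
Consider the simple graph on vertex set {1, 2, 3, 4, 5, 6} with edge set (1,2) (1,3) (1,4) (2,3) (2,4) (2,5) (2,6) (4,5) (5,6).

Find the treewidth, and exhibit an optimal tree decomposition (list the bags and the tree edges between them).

Every bag has size at most 3, so the width is 3 − 1 = 2 and tw(G) ≤ 2. For the lower bound, the 3 vertices {1, 2, 3} are pairwise adjacent, and any tree decomposition puts a clique entirely inside one bag — forcing width ≥ 2. Hence tw(G) = 2 exactly.

Treewidth 2.
One such decomposition:
Bags: B1 = {1, 2, 3}  B2 = {1, 2, 4}  B3 = {2, 4, 5}  B4 = {2, 5, 6}
Tree: B1–B2, B2–B3, B3–B4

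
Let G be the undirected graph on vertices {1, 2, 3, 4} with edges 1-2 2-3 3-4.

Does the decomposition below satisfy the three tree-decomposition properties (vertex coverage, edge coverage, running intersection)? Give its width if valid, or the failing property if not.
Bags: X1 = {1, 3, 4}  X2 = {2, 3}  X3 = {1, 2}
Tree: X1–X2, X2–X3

A tree decomposition must satisfy three properties: every vertex lies in some bag; for every edge, both endpoints lie together in some bag; and for every vertex, the bags containing it form a connected subtree. Here bags containing vertex 1 are not connected in the tree, so the decomposition is invalid.

No — bags containing vertex 1 are not connected in the tree.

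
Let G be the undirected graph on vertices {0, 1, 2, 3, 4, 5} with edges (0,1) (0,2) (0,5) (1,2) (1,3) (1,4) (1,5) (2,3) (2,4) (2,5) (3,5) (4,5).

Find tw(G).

3

A width-3 tree decomposition is:
Bags: B1 = {1, 2, 4, 5}  B2 = {1, 2, 3, 5}  B3 = {0, 1, 2, 5}
Tree: B1–B2, B1–B3
Every bag has size at most 4, so the width is 4 − 1 = 3 and tw(G) ≤ 3. Conversely, {0, 1, 2, 5} is a clique of size 4, and the vertices of any clique must share a bag in every tree decomposition; so some bag has ≥ 4 vertices and tw(G) ≥ 3. Hence tw(G) = 3 exactly.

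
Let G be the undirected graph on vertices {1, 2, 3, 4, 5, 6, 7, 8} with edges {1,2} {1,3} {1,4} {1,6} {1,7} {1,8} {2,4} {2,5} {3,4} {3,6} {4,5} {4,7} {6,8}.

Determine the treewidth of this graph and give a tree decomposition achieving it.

Each bag holds 3 vertices, so the decomposition has width 2, which upper-bounds the treewidth. Conversely, {1, 6, 8} is a clique of size 3, and the vertices of any clique must share a bag in every tree decomposition; so some bag has ≥ 3 vertices and tw(G) ≥ 2. Combining the bounds, tw(G) = 2.

Treewidth 2.
Bags: B1 = {1, 3, 4}  B2 = {1, 2, 4}  B3 = {1, 3, 6}  B4 = {1, 6, 8}  B5 = {1, 4, 7}  B6 = {2, 4, 5}
Tree: B1–B2, B1–B3, B3–B4, B2–B5, B2–B6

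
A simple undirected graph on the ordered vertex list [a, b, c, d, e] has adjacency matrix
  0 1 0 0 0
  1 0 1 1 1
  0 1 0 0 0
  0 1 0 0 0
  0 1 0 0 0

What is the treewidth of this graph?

1

A width-1 tree decomposition is:
Bags: B1 = {a, b}  B2 = {b, c}  B3 = {b, d}  B4 = {b, e}
Tree: B1–B2, B2–B3, B2–B4
Every bag has size at most 2, so the width is 2 − 1 = 1 and tw(G) ≤ 1. Any graph with an edge has treewidth ≥ 1, and G has the edge b–a. The upper and lower bounds meet at 1, so that is the treewidth.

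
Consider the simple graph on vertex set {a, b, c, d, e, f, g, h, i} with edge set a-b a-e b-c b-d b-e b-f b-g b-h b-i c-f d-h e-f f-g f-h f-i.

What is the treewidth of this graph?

A width-2 tree decomposition is:
Bags: B1 = {b, f, h}  B2 = {b, d, h}  B3 = {b, e, f}  B4 = {a, b, e}  B5 = {b, f, g}  B6 = {b, f, i}  B7 = {b, c, f}
Tree: B1–B2, B1–B3, B3–B4, B3–B5, B1–B6, B5–B7
The largest bag has 3 vertices, giving width 2; this decomposition certifies tw(G) ≤ 2. For the lower bound, the 3 vertices {b, d, h} are pairwise adjacent, and any tree decomposition puts a clique entirely inside one bag — forcing width ≥ 2. Therefore the treewidth is 2.

2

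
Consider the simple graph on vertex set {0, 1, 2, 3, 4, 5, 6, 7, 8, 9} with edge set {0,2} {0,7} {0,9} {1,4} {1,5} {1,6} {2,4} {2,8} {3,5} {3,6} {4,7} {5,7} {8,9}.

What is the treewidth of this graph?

A width-2 tree decomposition is:
Bags: B1 = {3, 5, 6}  B2 = {1, 5, 6}  B3 = {1, 5, 7}  B4 = {1, 4, 7}  B5 = {0, 4, 7}  B6 = {0, 2, 4}  B7 = {0, 2, 9}  B8 = {2, 8, 9}
Tree: B1–B2, B2–B3, B3–B4, B4–B5, B5–B6, B6–B7, B7–B8
Each bag holds 3 vertices, so the decomposition has width 2, which upper-bounds the treewidth. The edges 3–6–1–5–3 form a cycle, so G is not a tree and its treewidth is at least 2. Therefore the treewidth is 2.

2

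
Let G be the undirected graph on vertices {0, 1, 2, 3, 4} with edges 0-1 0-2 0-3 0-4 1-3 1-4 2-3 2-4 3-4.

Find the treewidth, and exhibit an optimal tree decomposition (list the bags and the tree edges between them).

Treewidth 3.
Bags: B1 = {0, 2, 3, 4}  B2 = {0, 1, 3, 4}
Tree: B1–B2

Each bag holds 4 vertices, so the decomposition has width 3, which upper-bounds the treewidth. Conversely, {0, 1, 3, 4} is a clique of size 4, and the vertices of any clique must share a bag in every tree decomposition; so some bag has ≥ 4 vertices and tw(G) ≥ 3. Hence tw(G) = 3 exactly.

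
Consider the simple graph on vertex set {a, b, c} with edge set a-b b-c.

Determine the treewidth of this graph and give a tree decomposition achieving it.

Each bag holds 2 vertices, so the decomposition has width 1, which upper-bounds the treewidth. Any graph with an edge has treewidth ≥ 1, and G has the edge b–c. Combining the bounds, tw(G) = 1.

Treewidth 1.
One such decomposition:
Bags: B1 = {b, c}  B2 = {a, b}
Tree: B1–B2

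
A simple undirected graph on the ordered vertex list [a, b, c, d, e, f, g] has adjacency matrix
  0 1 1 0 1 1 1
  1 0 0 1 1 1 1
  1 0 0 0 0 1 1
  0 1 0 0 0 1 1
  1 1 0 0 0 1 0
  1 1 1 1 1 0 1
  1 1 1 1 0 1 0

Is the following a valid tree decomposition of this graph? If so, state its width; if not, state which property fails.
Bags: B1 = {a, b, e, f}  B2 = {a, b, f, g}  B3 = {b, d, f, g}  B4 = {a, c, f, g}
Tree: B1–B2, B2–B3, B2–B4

Checking the three conditions: (i) the bags cover all of {a, b, c, d, e, f, g}; (ii) for each edge, some bag contains both endpoints; (iii) the bags containing any fixed vertex form a subtree. All hold, so the decomposition is valid with width 4 − 1 = 3.

Yes; width 3.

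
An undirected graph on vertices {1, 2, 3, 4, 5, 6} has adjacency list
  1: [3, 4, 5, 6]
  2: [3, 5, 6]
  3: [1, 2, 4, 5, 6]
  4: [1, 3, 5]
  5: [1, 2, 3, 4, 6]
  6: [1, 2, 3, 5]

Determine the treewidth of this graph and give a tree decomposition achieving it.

The largest bag has 4 vertices, giving width 3; this decomposition certifies tw(G) ≤ 3. For the lower bound, the 4 vertices {1, 3, 4, 5} are pairwise adjacent, and any tree decomposition puts a clique entirely inside one bag — forcing width ≥ 3. Combining the bounds, tw(G) = 3.

Treewidth 3.
Bags: B1 = {2, 3, 5, 6}  B2 = {1, 3, 5, 6}  B3 = {1, 3, 4, 5}
Tree: B1–B2, B2–B3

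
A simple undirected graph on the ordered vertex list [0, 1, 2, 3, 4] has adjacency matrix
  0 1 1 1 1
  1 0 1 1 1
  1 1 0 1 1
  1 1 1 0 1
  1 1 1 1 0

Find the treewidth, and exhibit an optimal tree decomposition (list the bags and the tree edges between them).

With just one bag of size 5, the width is 5 − 1 = 4, so tw(G) ≤ 4. Conversely, {0, 1, 2, 3, 4} is a clique of size 5, and the vertices of any clique must share a bag in every tree decomposition; so some bag has ≥ 5 vertices and tw(G) ≥ 4. Therefore the treewidth is 4.

Treewidth 4.
One optimal decomposition is:
Bags: B1 = {0, 1, 2, 3, 4}
Tree: (single bag)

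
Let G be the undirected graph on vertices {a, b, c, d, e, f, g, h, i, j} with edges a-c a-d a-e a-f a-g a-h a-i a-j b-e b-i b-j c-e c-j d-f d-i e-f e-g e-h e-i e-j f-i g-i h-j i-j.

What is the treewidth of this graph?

3

A width-3 tree decomposition is:
Bags: B1 = {b, e, i, j}  B2 = {a, e, i, j}  B3 = {a, c, e, j}  B4 = {a, e, g, i}  B5 = {a, e, f, i}  B6 = {a, d, f, i}  B7 = {a, e, h, j}
Tree: B1–B2, B2–B3, B2–B4, B2–B5, B5–B6, B3–B7
Each bag holds 4 vertices, so the decomposition has width 3, which upper-bounds the treewidth. For the lower bound, the 4 vertices {a, d, f, i} are pairwise adjacent, and any tree decomposition puts a clique entirely inside one bag — forcing width ≥ 3. The upper and lower bounds meet at 3, so that is the treewidth.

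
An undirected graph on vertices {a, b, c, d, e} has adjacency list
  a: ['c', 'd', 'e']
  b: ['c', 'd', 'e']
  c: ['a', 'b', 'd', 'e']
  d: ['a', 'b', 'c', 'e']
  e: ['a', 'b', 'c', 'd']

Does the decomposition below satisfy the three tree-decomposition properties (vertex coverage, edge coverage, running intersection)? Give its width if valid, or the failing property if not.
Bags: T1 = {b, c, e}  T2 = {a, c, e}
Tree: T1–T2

A tree decomposition must satisfy three properties: every vertex lies in some bag; for every edge, both endpoints lie together in some bag; and for every vertex, the bags containing it form a connected subtree. Here vertex d appears in no bag, so the decomposition is invalid.

No — vertex d appears in no bag.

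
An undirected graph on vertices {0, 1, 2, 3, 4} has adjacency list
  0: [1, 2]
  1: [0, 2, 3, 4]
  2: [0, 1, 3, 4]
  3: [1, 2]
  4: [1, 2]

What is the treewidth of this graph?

A width-2 tree decomposition is:
Bags: B1 = {0, 1, 2}  B2 = {1, 2, 3}  B3 = {1, 2, 4}
Tree: B1–B2, B1–B3
Each bag holds 3 vertices, so the decomposition has width 2, which upper-bounds the treewidth. Conversely, {0, 1, 2} is a clique of size 3, and the vertices of any clique must share a bag in every tree decomposition; so some bag has ≥ 3 vertices and tw(G) ≥ 2. Therefore the treewidth is 2.

2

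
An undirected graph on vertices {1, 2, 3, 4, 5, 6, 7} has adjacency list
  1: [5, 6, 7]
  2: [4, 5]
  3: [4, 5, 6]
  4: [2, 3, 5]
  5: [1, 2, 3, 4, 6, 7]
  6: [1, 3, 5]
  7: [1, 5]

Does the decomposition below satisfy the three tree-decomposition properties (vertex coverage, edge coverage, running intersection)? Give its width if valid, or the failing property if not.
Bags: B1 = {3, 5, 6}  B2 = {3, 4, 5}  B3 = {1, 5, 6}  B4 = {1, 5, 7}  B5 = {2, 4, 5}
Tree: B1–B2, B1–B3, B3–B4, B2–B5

Every vertex of G appears in some bag (union = {1, 2, 3, 4, 5, 6, 7}); every edge is covered by a bag; and for each vertex v the set of bags containing v is connected in the bag tree. The decomposition is therefore valid. The largest bag has 3 vertices, so the width is 2.

Yes; width 2.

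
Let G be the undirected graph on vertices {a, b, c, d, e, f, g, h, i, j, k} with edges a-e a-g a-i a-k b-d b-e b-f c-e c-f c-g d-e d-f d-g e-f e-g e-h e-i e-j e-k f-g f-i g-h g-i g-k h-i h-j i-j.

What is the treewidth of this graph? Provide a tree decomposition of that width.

Treewidth 3.
One optimal decomposition is:
Bags: B1 = {e, f, g, i}  B2 = {c, e, f, g}  B3 = {d, e, f, g}  B4 = {a, e, g, i}  B5 = {e, g, h, i}  B6 = {b, d, e, f}  B7 = {e, h, i, j}  B8 = {a, e, g, k}
Tree: B1–B2, B1–B3, B1–B4, B4–B5, B3–B6, B5–B7, B4–B8

The largest bag has 4 vertices, giving width 3; this decomposition certifies tw(G) ≤ 3. For the lower bound, the 4 vertices {a, e, g, k} are pairwise adjacent, and any tree decomposition puts a clique entirely inside one bag — forcing width ≥ 3. Combining the bounds, tw(G) = 3.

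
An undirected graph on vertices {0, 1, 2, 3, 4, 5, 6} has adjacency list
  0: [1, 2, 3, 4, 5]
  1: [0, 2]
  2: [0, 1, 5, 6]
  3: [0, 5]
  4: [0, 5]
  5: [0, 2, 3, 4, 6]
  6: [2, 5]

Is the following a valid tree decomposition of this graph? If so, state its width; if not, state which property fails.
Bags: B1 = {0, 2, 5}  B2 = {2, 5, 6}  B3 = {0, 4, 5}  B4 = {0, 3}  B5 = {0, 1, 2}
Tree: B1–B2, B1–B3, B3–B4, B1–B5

No — edge (5,3) lies in no bag.

A tree decomposition must satisfy three properties: every vertex lies in some bag; for every edge, both endpoints lie together in some bag; and for every vertex, the bags containing it form a connected subtree. Here edge (5,3) lies in no bag, so the decomposition is invalid.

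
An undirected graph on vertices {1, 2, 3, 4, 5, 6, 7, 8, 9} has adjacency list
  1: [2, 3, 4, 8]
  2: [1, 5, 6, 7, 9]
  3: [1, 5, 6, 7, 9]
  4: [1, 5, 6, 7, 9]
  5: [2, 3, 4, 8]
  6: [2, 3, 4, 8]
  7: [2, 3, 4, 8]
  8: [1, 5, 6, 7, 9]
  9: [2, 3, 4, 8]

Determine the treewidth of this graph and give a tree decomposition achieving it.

Treewidth 4.
One such decomposition:
Bags: B1 = {2, 3, 4, 5, 8}  B2 = {2, 3, 4, 6, 8}  B3 = {2, 3, 4, 8, 9}  B4 = {2, 3, 4, 7, 8}  B5 = {1, 2, 3, 4, 8}
Tree: B1–B2, B2–B3, B3–B4, B4–B5

Every bag has size at most 5, so the width is 5 − 1 = 4 and tw(G) ≤ 4. For the lower bound: the 5 vertex sets {3,5}, {4,6}, {8,9}, {2}, {7} are disjoint, each induces a connected subgraph, and every pair is joined by at least one edge of G. Contracting each set to a single vertex therefore yields K_{5} as a minor, and since treewidth is minor-monotone, tw(G) ≥ tw(K_{5}) = 4. Hence tw(G) = 4 exactly.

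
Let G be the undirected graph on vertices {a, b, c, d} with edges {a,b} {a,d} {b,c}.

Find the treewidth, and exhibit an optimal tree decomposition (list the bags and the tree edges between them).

Treewidth 1.
Bags: B1 = {a, d}  B2 = {a, b}  B3 = {b, c}
Tree: B1–B2, B2–B3

Each bag holds 2 vertices, so the decomposition has width 1, which upper-bounds the treewidth. G has an edge, so its treewidth is at least 1. Combining the bounds, tw(G) = 1.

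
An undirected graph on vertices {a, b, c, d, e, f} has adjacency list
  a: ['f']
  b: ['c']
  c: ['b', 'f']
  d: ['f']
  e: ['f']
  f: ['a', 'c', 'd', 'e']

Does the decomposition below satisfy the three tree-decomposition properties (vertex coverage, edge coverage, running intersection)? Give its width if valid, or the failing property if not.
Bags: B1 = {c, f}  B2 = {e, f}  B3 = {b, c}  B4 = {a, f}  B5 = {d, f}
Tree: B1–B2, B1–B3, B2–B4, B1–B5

Every vertex of G appears in some bag (union = {a, b, c, d, e, f}); every edge is covered by a bag; and for each vertex v the set of bags containing v is connected in the bag tree. The decomposition is therefore valid. The largest bag has 2 vertices, so the width is 1.

Yes; width 1.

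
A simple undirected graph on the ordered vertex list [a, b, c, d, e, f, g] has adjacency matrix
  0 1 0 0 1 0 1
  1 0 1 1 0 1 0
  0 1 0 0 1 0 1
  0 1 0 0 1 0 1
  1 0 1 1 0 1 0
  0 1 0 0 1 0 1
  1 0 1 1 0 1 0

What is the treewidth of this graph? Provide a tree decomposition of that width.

Treewidth 3.
One optimal decomposition is:
Bags: B1 = {b, c, e, g}  B2 = {b, d, e, g}  B3 = {a, b, e, g}  B4 = {b, e, f, g}
Tree: B1–B2, B2–B3, B3–B4

Every bag has size at most 4, so the width is 4 − 1 = 3 and tw(G) ≤ 3. For the lower bound: the 4 vertex sets {b,c}, {d,e}, {g}, {a} are disjoint, each induces a connected subgraph, and every pair is joined by at least one edge of G. Contracting each set to a single vertex therefore yields K_{4} as a minor, and since treewidth is minor-monotone, tw(G) ≥ tw(K_{4}) = 3. The upper and lower bounds meet at 3, so that is the treewidth.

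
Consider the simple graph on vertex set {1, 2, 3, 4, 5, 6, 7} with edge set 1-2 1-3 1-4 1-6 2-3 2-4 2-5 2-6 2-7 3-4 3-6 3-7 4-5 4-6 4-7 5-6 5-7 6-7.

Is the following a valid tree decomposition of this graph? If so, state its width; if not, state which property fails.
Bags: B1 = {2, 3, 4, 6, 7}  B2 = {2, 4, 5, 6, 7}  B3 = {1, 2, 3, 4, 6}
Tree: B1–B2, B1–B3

Yes; width 4.

Every vertex of G appears in some bag (union = {1, 2, 3, 4, 5, 6, 7}); every edge is covered by a bag; and for each vertex v the set of bags containing v is connected in the bag tree. The decomposition is therefore valid. The largest bag has 5 vertices, so the width is 4.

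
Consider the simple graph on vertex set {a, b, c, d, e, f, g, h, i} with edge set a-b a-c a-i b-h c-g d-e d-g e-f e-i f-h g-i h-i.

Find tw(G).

A width-3 tree decomposition is:
Bags: B1 = {a, b, c, h}  B2 = {a, c, h, i}  B3 = {c, g, h, i}  B4 = {f, g, h, i}  B5 = {e, f, g, i}  B6 = {d, e, f, g}
Tree: B1–B2, B2–B3, B3–B4, B4–B5, B5–B6
The largest bag has 4 vertices, giving width 3; this decomposition certifies tw(G) ≤ 3. For the lower bound: the 4 vertex sets {a,b,c}, {h}, {i}, {d,e,f,g} are disjoint, each induces a connected subgraph, and every pair is joined by at least one edge of G. Contracting each set to a single vertex therefore yields K_{4} as a minor, and since treewidth is minor-monotone, tw(G) ≥ tw(K_{4}) = 3. Hence tw(G) = 3 exactly.

3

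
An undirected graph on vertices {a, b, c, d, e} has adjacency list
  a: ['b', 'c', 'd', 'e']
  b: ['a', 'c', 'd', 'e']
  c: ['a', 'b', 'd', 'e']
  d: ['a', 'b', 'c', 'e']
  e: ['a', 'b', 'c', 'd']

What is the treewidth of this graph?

A width-4 tree decomposition is:
Bags: B1 = {a, b, c, d, e}
Tree: (single bag)
A single bag containing all 5 vertices is trivially a valid decomposition of width 4. For the lower bound, the 5 vertices {a, b, c, d, e} are pairwise adjacent, and any tree decomposition puts a clique entirely inside one bag — forcing width ≥ 4. The upper and lower bounds meet at 4, so that is the treewidth.

4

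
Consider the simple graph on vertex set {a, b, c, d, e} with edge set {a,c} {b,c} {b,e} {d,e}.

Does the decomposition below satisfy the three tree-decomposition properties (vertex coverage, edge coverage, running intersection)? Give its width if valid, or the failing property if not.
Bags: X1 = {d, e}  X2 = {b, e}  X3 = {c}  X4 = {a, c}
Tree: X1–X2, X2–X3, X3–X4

No — edge (b,c) lies in no bag.

A tree decomposition must satisfy three properties: every vertex lies in some bag; for every edge, both endpoints lie together in some bag; and for every vertex, the bags containing it form a connected subtree. Here edge (b,c) lies in no bag, so the decomposition is invalid.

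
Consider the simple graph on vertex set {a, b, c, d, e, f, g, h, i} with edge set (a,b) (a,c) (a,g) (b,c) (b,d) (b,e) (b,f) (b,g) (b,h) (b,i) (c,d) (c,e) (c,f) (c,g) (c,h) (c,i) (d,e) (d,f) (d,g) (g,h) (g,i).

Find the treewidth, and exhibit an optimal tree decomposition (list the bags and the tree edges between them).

Treewidth 3.
One such decomposition:
Bags: B1 = {b, c, d, f}  B2 = {b, c, d, g}  B3 = {b, c, g, i}  B4 = {b, c, g, h}  B5 = {a, b, c, g}  B6 = {b, c, d, e}
Tree: B1–B2, B2–B3, B3–B4, B2–B5, B2–B6

Every bag has size at most 4, so the width is 4 − 1 = 3 and tw(G) ≤ 3. For the lower bound, the 4 vertices {b, c, d, g} are pairwise adjacent, and any tree decomposition puts a clique entirely inside one bag — forcing width ≥ 3. Combining the bounds, tw(G) = 3.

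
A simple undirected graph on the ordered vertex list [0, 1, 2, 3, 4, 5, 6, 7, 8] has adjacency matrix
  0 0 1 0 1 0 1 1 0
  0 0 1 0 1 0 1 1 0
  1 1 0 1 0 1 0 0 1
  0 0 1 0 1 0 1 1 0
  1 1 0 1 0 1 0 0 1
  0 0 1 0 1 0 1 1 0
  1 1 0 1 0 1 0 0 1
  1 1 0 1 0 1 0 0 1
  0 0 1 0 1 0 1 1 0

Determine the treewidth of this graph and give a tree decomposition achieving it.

Every bag has size at most 5, so the width is 5 − 1 = 4 and tw(G) ≤ 4. For the lower bound: the 5 vertex sets {3,7}, {1,6}, {0,2}, {4}, {8} are disjoint, each induces a connected subgraph, and every pair is joined by at least one edge of G. Contracting each set to a single vertex therefore yields K_{5} as a minor, and since treewidth is minor-monotone, tw(G) ≥ tw(K_{5}) = 4. Combining the bounds, tw(G) = 4.

Treewidth 4.
One such decomposition:
Bags: B1 = {2, 3, 4, 6, 7}  B2 = {1, 2, 4, 6, 7}  B3 = {0, 2, 4, 6, 7}  B4 = {2, 4, 6, 7, 8}  B5 = {2, 4, 5, 6, 7}
Tree: B1–B2, B2–B3, B3–B4, B4–B5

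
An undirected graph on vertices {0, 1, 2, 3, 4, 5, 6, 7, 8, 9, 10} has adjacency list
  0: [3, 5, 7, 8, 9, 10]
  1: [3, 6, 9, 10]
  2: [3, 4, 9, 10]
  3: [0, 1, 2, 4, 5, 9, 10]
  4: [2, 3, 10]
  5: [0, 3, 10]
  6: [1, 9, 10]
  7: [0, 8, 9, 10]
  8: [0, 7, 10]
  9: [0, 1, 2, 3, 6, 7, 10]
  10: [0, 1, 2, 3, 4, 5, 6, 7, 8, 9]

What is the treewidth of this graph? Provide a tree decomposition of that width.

Every bag has size at most 4, so the width is 4 − 1 = 3 and tw(G) ≤ 3. For the lower bound, the 4 vertices {0, 7, 8, 10} are pairwise adjacent, and any tree decomposition puts a clique entirely inside one bag — forcing width ≥ 3. Hence tw(G) = 3 exactly.

Treewidth 3.
Bags: B1 = {1, 3, 9, 10}  B2 = {2, 3, 9, 10}  B3 = {0, 3, 9, 10}  B4 = {0, 7, 9, 10}  B5 = {2, 3, 4, 10}  B6 = {1, 6, 9, 10}  B7 = {0, 3, 5, 10}  B8 = {0, 7, 8, 10}
Tree: B1–B2, B2–B3, B3–B4, B2–B5, B1–B6, B3–B7, B4–B8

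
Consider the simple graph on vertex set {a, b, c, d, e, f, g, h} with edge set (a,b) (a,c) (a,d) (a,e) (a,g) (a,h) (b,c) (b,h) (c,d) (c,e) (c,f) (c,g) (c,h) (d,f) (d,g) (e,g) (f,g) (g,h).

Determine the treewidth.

3

A width-3 tree decomposition is:
Bags: B1 = {a, c, g, h}  B2 = {a, c, d, g}  B3 = {c, d, f, g}  B4 = {a, b, c, h}  B5 = {a, c, e, g}
Tree: B1–B2, B2–B3, B1–B4, B2–B5
Each bag holds 4 vertices, so the decomposition has width 3, which upper-bounds the treewidth. On the other hand G contains the 4-clique {a, c, d, g}. A clique must lie in a single bag of any decomposition, so no decomposition can have width below 3. The upper and lower bounds meet at 3, so that is the treewidth.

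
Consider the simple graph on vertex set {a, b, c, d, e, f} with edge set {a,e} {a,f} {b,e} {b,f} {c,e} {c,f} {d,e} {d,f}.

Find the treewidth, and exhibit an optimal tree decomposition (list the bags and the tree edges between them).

Treewidth 2.
One such decomposition:
Bags: B1 = {b, e, f}  B2 = {c, e, f}  B3 = {a, e, f}  B4 = {d, e, f}
Tree: B1–B2, B2–B3, B3–B4

Every bag has size at most 3, so the width is 3 − 1 = 2 and tw(G) ≤ 2. Since f–b–e–c–f is a cycle in G, G is not acyclic. Forests are exactly the graphs of treewidth ≤ 1, so tw(G) ≥ 2. Combining the bounds, tw(G) = 2.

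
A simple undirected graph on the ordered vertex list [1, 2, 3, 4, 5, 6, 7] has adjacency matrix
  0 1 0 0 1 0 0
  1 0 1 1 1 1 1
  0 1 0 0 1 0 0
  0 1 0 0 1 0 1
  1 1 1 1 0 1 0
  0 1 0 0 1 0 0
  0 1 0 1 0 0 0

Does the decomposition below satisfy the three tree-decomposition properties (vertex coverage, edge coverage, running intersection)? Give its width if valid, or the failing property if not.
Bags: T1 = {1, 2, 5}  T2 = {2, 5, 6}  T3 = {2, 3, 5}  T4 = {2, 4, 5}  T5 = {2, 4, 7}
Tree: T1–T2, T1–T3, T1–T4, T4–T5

Checking the three conditions: (i) the bags cover all of {1, 2, 3, 4, 5, 6, 7}; (ii) for each edge, some bag contains both endpoints; (iii) the bags containing any fixed vertex form a subtree. All hold, so the decomposition is valid with width 3 − 1 = 2.

Yes; width 2.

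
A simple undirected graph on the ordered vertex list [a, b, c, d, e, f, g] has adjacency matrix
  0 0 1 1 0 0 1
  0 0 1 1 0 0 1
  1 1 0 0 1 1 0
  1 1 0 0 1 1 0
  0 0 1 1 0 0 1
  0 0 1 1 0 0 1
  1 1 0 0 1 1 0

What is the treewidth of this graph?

3

A width-3 tree decomposition is:
Bags: B1 = {a, c, d, g}  B2 = {c, d, e, g}  B3 = {b, c, d, g}  B4 = {c, d, f, g}
Tree: B1–B2, B2–B3, B3–B4
Each bag holds 4 vertices, so the decomposition has width 3, which upper-bounds the treewidth. For the lower bound: the 4 vertex sets {a,g}, {d,e}, {c}, {b} are disjoint, each induces a connected subgraph, and every pair is joined by at least one edge of G. Contracting each set to a single vertex therefore yields K_{4} as a minor, and since treewidth is minor-monotone, tw(G) ≥ tw(K_{4}) = 3. Therefore the treewidth is 3.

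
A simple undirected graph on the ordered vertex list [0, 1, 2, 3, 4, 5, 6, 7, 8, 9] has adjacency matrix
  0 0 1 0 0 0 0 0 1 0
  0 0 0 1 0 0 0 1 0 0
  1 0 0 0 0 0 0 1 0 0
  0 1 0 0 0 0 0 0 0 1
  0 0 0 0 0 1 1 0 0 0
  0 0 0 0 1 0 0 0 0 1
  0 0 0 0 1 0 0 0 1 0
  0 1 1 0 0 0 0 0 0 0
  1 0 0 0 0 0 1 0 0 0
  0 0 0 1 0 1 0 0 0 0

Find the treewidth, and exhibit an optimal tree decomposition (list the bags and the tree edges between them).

Every bag has size at most 3, so the width is 3 − 1 = 2 and tw(G) ≤ 2. For the lower bound, G contains the cycle 4–5–9–3–1–7–2–0–8–6–4, so G is not a forest; only forests have treewidth ≤ 1, hence tw(G) ≥ 2. Therefore the treewidth is 2.

Treewidth 2.
One optimal decomposition is:
Bags: B1 = {4, 5, 9}  B2 = {3, 4, 9}  B3 = {1, 3, 4}  B4 = {1, 4, 7}  B5 = {2, 4, 7}  B6 = {0, 2, 4}  B7 = {0, 4, 8}  B8 = {4, 6, 8}
Tree: B1–B2, B2–B3, B3–B4, B4–B5, B5–B6, B6–B7, B7–B8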